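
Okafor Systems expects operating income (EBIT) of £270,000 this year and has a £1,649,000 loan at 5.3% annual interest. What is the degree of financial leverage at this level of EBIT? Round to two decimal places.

1.48

Interest = £87,397.00.
Degree of financial leverage = EBIT / (EBIT − interest) = £270,000 / £182,603.00 = 1.4786.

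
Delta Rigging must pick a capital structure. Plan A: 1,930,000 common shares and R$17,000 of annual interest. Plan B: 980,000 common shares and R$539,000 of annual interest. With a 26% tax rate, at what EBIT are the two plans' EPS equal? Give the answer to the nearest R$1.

Set EPS_A = EPS_B: (EBIT − R$17,000)(1 − 0.26) ÷ 1,930,000 = (EBIT − R$539,000)(1 − 0.26) ÷ 980,000.
Cancelling (1 − t) and cross-multiplying: 980,000·(EBIT − 17,000) = 1,930,000·(EBIT − 539,000).
EBIT × (1,930,000 − 980,000) = 539,000 × 1,930,000 − 17,000 × 980,000 = 1,023,610,000,000, so EBIT = 1,023,610,000,000 ÷ 950,000 = 1,077,484.21.

R$1,077,484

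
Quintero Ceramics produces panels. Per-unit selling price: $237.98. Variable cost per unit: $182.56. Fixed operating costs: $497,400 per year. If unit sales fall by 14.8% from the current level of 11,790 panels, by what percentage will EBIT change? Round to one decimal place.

Total contribution margin = 11,790 × $55.42 = $653,401.80.
EBIT = $653,401.80 − $497,400 = $156,001.80.
So DOL = total CM / EBIT = $653,401.80 / $156,001.80 = 4.1884.
So EBIT moves 4.1884 × (-14.8%) = -62.0%.

-62.0%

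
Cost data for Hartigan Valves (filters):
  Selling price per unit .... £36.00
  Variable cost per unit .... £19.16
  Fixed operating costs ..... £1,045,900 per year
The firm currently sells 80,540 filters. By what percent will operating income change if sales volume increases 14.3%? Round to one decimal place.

+62.5%

At 80,540 units, contribution = 80,540 × £16.84 = £1,356,293.60.
EBIT = £1,356,293.60 − £1,045,900 = £310,393.60.
DOL = contribution ÷ EBIT = £1,356,293.60 ÷ £310,393.60 = 4.3696.
So EBIT moves 4.3696 × (+14.3%) = +62.5%.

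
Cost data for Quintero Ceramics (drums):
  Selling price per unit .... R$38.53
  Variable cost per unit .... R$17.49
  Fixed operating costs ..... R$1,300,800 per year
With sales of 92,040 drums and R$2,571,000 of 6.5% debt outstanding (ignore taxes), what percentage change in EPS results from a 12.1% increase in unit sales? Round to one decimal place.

+50.0%

Contribution at this volume is 92,040 × R$21.04 = R$1,936,521.60.
EBIT = R$1,936,521.60 − R$1,300,800 = R$635,721.60.
After interest of R$167,115.00, pre-tax earnings = R$468,606.60.
DCL = total CM / (EBIT − I) = R$1,936,521.60 / R$468,606.60 = 4.1325.
EPS therefore changes by 4.1325 × (+12.1%) = +50.0%.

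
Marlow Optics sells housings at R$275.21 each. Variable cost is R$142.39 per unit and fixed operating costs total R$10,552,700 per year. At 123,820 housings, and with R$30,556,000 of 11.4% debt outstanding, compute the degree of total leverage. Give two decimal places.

6.82

Total contribution margin = 123,820 × R$132.82 = R$16,445,772.40.
Subtracting fixed costs: EBIT = R$16,445,772.40 − R$10,552,700 = R$5,893,072.40. Interest = R$3,483,384.00.
DOL = R$16,445,772.40 ÷ R$5,893,072.40 = 2.7907; DFL = R$5,893,072.40 ÷ R$2,409,688.40 = 2.4456.
Combined leverage = 2.7907 × 2.4456 = 6.8249.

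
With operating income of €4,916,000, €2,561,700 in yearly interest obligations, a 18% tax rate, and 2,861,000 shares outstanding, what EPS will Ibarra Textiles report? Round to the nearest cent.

€0.67

Interest = €2,561,700.00, so EBT = €4,916,000 − €2,561,700.00 = €2,354,300.00.
After tax at 18%: net income = €2,354,300.00 × 0.82 = €1,930,526.00.
EPS = €1,930,526.00 ÷ 2,861,000 = €0.67.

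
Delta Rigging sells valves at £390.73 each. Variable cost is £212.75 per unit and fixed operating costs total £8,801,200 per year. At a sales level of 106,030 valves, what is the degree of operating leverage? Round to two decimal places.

Contribution at this volume is 106,030 × £177.98 = £18,871,219.40.
EBIT = £18,871,219.40 − £8,801,200 = £10,070,019.40.
DOL = contribution ÷ EBIT = £18,871,219.40 ÷ £10,070,019.40 = 1.8740.

1.87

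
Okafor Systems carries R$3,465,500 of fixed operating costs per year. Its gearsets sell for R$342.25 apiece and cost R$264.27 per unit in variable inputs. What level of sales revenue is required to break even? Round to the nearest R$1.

R$15,209,892

Contribution margin per unit = R$342.25 − R$264.27 = R$77.98, a CM ratio of R$77.98 ÷ R$342.25 = 0.2278.
Break-even sales = FC ÷ CM ratio = R$3,465,500 × R$342.25 / R$77.98 = R$15,209,892.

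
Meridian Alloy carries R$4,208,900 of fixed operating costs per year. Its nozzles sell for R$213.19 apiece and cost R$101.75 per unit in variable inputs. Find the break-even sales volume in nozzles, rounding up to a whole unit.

Unit CM = price − variable cost = R$213.19 − R$101.75 = R$111.44.
Break-even Q = R$4,208,900 / R$111.44 = 37,768.31 → 37,769 nozzles.

37,769 nozzles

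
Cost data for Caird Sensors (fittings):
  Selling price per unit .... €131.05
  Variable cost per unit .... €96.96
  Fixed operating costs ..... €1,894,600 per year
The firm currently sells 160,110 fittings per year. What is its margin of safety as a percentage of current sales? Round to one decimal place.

Contribution margin per unit = €131.05 − €96.96 = €34.09. Break-even units = €1,894,600 ÷ €34.09 = 55,576.42; break-even revenue = 55,576.42 × €131.05 = €7,283,289.23.
Current sales = 160,110 × €131.05 = €20,982,415.50.
Margin of safety = (€20,982,415.50 − €7,283,289.23) ÷ €20,982,415.50 = 65.3%.

65.3%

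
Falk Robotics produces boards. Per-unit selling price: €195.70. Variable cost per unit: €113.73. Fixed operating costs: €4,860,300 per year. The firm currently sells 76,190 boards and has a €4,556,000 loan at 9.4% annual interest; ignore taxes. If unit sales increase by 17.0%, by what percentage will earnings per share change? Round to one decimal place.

+111.0%

Contribution at this volume is 76,190 × €81.97 = €6,245,294.30.
Subtracting fixed costs: EBIT = €6,245,294.30 − €4,860,300 = €1,384,994.30.
After interest of €428,264.00, pre-tax earnings = €956,730.30.
Degree of combined leverage = contribution ÷ (EBIT − I) = €6,245,294.30 ÷ €956,730.30 = 6.5277.
EPS therefore changes by 6.5277 × (+17.0%) = +111.0%.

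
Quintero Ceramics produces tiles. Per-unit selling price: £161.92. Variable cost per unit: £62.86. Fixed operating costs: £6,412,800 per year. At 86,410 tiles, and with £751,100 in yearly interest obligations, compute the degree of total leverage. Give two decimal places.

Contribution at this volume is 86,410 × £99.06 = £8,559,774.60.
Subtracting fixed costs: EBIT = £8,559,774.60 − £6,412,800 = £2,146,974.60. Interest = £751,100.00, so EBIT − I = £1,395,874.60.
Degree of total leverage = total CM / (EBIT − interest) = £8,559,774.60 / £1,395,874.60 = 6.1322.

6.13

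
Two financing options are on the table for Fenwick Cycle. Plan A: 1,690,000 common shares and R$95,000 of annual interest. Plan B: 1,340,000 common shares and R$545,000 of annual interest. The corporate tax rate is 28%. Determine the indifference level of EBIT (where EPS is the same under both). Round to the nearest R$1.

R$2,267,857

Set EPS_A = EPS_B: (EBIT − R$95,000)(1 − 0.28) ÷ 1,690,000 = (EBIT − R$545,000)(1 − 0.28) ÷ 1,340,000.
The (1 − t) factor cancels: (EBIT − 95,000) × 1,340,000 = (EBIT − 545,000) × 1,690,000.
EBIT × (1,690,000 − 1,340,000) = 545,000 × 1,690,000 − 95,000 × 1,340,000 = 793,750,000,000, so EBIT = 793,750,000,000 ÷ 350,000 = 2,267,857.14.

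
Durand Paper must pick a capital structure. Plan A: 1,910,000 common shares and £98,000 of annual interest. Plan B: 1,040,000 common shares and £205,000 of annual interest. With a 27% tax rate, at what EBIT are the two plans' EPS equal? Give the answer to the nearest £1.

£332,908

Set EPS_A = EPS_B: (EBIT − £98,000)(1 − 0.27) ÷ 1,910,000 = (EBIT − £205,000)(1 − 0.27) ÷ 1,040,000.
Cancelling (1 − t) and cross-multiplying: 1,040,000·(EBIT − 98,000) = 1,910,000·(EBIT − 205,000).
EBIT × (1,910,000 − 1,040,000) = 205,000 × 1,910,000 − 98,000 × 1,040,000 = 289,630,000,000, so EBIT = 289,630,000,000 ÷ 870,000 = 332,908.05.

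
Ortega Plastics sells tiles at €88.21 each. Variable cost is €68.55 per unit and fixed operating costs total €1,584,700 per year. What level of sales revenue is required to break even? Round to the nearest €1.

CM per unit = €88.21 − €68.55 = €19.66; CM ratio = €19.66 / €88.21 = 0.2229.
Break-even sales = FC ÷ CM ratio = €1,584,700 × €88.21 / €19.66 = €7,110,193.

€7,110,193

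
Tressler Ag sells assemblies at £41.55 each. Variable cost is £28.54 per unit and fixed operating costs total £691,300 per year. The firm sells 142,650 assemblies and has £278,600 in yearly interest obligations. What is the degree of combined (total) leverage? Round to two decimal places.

Total contribution margin = 142,650 × £13.01 = £1,855,876.50.
Subtracting fixed costs: EBIT = £1,855,876.50 − £691,300 = £1,164,576.50. Interest = £278,600.00.
DOL = £1,855,876.50 ÷ £1,164,576.50 = 1.5936; DFL = £1,164,576.50 ÷ £885,976.50 = 1.3145.
DCL = DOL × DFL = 1.5936 × 1.3145 = 2.0948.

2.09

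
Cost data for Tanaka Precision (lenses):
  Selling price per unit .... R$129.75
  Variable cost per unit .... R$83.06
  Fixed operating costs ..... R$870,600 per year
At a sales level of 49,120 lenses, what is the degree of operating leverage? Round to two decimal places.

Total contribution margin = 49,120 × R$46.69 = R$2,293,412.80.
Subtracting fixed costs: EBIT = R$2,293,412.80 − R$870,600 = R$1,422,812.80.
So DOL = total CM / EBIT = R$2,293,412.80 / R$1,422,812.80 = 1.6119.

1.61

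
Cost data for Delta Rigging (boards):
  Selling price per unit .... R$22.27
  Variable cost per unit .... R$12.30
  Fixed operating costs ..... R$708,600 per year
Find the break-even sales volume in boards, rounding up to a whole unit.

71,074 boards

Contribution margin per unit = R$22.27 − R$12.30 = R$9.97.
Break-even volume = fixed costs ÷ CM per unit = R$708,600 ÷ R$9.97 = 71,073.22, so 71,074 boards.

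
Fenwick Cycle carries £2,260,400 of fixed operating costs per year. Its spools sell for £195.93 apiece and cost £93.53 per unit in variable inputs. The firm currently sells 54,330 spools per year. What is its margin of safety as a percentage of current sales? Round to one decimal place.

59.4%

Contribution margin per unit = £195.93 − £93.53 = £102.40. Break-even units = £2,260,400 ÷ £102.40 = 22,074.22; break-even revenue = 22,074.22 × £195.93 = £4,325,001.68.
Actual sales revenue = 54,330 × £195.93 = £10,644,876.90.
Margin of safety = (£10,644,876.90 − £4,325,001.68) ÷ £10,644,876.90 = 59.4%.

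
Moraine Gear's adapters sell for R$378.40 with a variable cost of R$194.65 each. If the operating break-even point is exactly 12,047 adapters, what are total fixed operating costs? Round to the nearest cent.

R$2,213,636.25

Contribution margin per unit = R$378.40 − R$194.65 = R$183.75.
Since BE = FC / CM, FC = 12,047 × R$183.75 = R$2,213,636.25.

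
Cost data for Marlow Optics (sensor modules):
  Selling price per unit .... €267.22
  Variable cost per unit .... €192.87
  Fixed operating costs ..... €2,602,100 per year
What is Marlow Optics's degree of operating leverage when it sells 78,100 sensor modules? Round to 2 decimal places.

1.81

Total contribution margin = 78,100 × €74.35 = €5,806,735.00.
Subtracting fixed costs: EBIT = €5,806,735.00 − €2,602,100 = €3,204,635.00.
So DOL = total CM / EBIT = €5,806,735.00 / €3,204,635.00 = 1.8120.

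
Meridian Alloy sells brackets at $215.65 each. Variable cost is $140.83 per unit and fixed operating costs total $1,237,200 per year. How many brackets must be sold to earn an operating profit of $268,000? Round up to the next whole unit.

20,118 brackets

Unit CM = price − variable cost = $215.65 − $140.83 = $74.82.
Need Q such that Q × $74.82 − $1,237,200 = $268,000, i.e. Q = $1,505,200 / $74.82 = 20,117.62 → 20,118.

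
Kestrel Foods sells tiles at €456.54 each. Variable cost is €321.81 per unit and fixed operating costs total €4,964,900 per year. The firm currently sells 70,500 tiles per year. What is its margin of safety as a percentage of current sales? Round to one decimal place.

47.7%

Unit CM = price − variable cost = €456.54 − €321.81 = €134.73. Break-even units = €4,964,900 ÷ €134.73 = 36,850.74; break-even revenue = 36,850.74 × €456.54 = €16,823,836.16.
Actual sales revenue = 70,500 × €456.54 = €32,186,070.00.
Margin of safety = (€32,186,070.00 − €16,823,836.16) ÷ €32,186,070.00 = 47.7%.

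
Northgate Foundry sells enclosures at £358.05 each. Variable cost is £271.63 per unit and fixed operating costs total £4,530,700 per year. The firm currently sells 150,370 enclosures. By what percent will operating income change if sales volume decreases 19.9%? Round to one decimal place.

Contribution at this volume is 150,370 × £86.42 = £12,994,975.40.
EBIT = £12,994,975.40 − £4,530,700 = £8,464,275.40.
So DOL = total CM / EBIT = £12,994,975.40 / £8,464,275.40 = 1.5353.
%ΔEBIT = DOL × %ΔSales = 1.5353 × -19.9% = -30.6%.

-30.6%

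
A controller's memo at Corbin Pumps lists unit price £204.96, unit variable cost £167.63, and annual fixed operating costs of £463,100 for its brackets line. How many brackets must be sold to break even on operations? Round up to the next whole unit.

Each unit contributes £204.96 − £167.63 = £37.33.
Break-even volume = fixed costs ÷ CM per unit = £463,100 ÷ £37.33 = 12,405.57, so 12,406 brackets.

12,406 brackets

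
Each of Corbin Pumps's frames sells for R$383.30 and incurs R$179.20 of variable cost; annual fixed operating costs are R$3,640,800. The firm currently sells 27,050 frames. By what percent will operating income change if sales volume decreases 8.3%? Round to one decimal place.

-24.4%

At 27,050 units, contribution = 27,050 × R$204.10 = R$5,520,905.00.
Subtracting fixed costs: EBIT = R$5,520,905.00 − R$3,640,800 = R$1,880,105.00.
So DOL = total CM / EBIT = R$5,520,905.00 / R$1,880,105.00 = 2.9365.
%ΔEBIT = DOL × %ΔSales = 2.9365 × -8.3% = -24.4%.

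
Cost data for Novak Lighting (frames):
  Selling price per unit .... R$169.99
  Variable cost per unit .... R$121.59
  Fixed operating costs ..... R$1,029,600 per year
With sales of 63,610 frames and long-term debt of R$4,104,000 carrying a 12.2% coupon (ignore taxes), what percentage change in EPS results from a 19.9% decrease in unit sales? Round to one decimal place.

-39.6%

At 63,610 units, contribution = 63,610 × R$48.40 = R$3,078,724.00.
Operating income = contribution − fixed costs = R$3,078,724.00 − R$1,029,600 = R$2,049,124.00.
Interest = R$500,688.00, so EBIT − I = R$1,548,436.00.
Degree of combined leverage = contribution ÷ (EBIT − I) = R$3,078,724.00 ÷ R$1,548,436.00 = 1.9883.
EPS therefore changes by 1.9883 × (-19.9%) = -39.6%.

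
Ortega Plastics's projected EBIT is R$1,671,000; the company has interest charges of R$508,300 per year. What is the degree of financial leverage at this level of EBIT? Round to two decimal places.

1.44

Annual interest charges come to R$508,300.00.
DFL = EBIT ÷ (EBIT − I) = R$1,671,000 ÷ (R$1,671,000 − R$508,300.00) = R$1,671,000 ÷ R$1,162,700.00 = 1.4372.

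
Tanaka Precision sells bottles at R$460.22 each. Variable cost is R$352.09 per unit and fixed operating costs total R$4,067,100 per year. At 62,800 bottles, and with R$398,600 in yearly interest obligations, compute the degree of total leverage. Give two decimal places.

2.92

At 62,800 units, contribution = 62,800 × R$108.13 = R$6,790,564.00.
EBIT = R$6,790,564.00 − R$4,067,100 = R$2,723,464.00. Interest = R$398,600.00.
DOL = R$6,790,564.00 ÷ R$2,723,464.00 = 2.4934; DFL = R$2,723,464.00 ÷ R$2,324,864.00 = 1.1715.
DCL = DOL × DFL = 2.4934 × 1.1715 = 2.9210.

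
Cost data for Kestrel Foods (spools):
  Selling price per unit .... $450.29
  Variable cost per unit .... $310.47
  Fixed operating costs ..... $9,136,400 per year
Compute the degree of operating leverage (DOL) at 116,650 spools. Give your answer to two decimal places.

2.27

Contribution at this volume is 116,650 × $139.82 = $16,310,003.00.
Operating income = contribution − fixed costs = $16,310,003.00 − $9,136,400 = $7,173,603.00.
So DOL = total CM / EBIT = $16,310,003.00 / $7,173,603.00 = 2.2736.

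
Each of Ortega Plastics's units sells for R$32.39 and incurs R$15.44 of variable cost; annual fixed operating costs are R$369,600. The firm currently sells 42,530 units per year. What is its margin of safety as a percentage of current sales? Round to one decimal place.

Contribution margin per unit = R$32.39 − R$15.44 = R$16.95. Break-even units = R$369,600 ÷ R$16.95 = 21,805.31; break-even revenue = 21,805.31 × R$32.39 = R$706,273.98.
Current sales = 42,530 × R$32.39 = R$1,377,546.70.
Margin of safety = (R$1,377,546.70 − R$706,273.98) ÷ R$1,377,546.70 = 48.7%.

48.7%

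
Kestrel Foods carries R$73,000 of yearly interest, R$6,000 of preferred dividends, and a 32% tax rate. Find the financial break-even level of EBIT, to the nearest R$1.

Preferred dividends are paid after tax, so their pre-tax equivalent is R$6,000 ÷ (1 − 0.32) = R$8,823.53.
EPS = 0 when EBIT covers interest plus the pre-tax preferred burden: R$73,000 + R$8,823.53 = R$81,823.53.

R$81,824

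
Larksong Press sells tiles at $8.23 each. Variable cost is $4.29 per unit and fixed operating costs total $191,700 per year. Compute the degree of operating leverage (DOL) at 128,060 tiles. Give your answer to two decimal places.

Contribution at this volume is 128,060 × $3.94 = $504,556.40.
Operating income = contribution − fixed costs = $504,556.40 − $191,700 = $312,856.40.
Degree of operating leverage = $504,556.40 / $312,856.40 = 1.6127.

1.61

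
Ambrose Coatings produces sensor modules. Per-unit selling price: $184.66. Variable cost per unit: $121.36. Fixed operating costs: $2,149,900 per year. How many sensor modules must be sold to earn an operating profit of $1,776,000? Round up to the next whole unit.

Contribution margin per unit = $184.66 − $121.36 = $63.30.
Units = (FC + target) / CM = ($2,149,900 + $1,776,000) / $63.30 = 62,020.54, so 62,021 sensor modules.

62,021 sensor modules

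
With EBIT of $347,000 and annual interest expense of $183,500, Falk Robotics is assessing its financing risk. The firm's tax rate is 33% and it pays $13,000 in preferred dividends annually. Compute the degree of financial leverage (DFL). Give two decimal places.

Interest = $183,500.00.
Pre-tax preferred-dividend burden = $13,000 ÷ (1 − 0.33) = $19,402.99.
DFL = EBIT ÷ [EBIT − I − D_p/(1−t)] = $347,000 ÷ [$347,000 − $183,500.00 − $19,402.99] = $347,000 ÷ $144,097.01 = 2.4081.

2.41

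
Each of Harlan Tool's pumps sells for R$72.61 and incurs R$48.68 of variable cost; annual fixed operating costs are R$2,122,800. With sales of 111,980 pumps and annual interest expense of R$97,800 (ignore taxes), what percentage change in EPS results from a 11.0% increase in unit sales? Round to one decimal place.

Contribution at this volume is 111,980 × R$23.93 = R$2,679,681.40.
Subtracting fixed costs: EBIT = R$2,679,681.40 − R$2,122,800 = R$556,881.40.
Interest = R$97,800.00, so EBIT − I = R$459,081.40.
Degree of combined leverage = contribution ÷ (EBIT − I) = R$2,679,681.40 ÷ R$459,081.40 = 5.8371.
%ΔEPS = DCL × %ΔSales = 5.8371 × +11.0% = +64.2%.

+64.2%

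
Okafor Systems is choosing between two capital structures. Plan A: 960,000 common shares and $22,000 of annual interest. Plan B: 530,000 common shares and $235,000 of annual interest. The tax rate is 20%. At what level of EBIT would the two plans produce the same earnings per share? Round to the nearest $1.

At indifference, (EBIT − 22,000)(1 − t)/960,000 = (EBIT − 235,000)(1 − t)/530,000.
The (1 − t) factor cancels: (EBIT − 22,000) × 530,000 = (EBIT − 235,000) × 960,000.
EBIT × (960,000 − 530,000) = 235,000 × 960,000 − 22,000 × 530,000 = 213,940,000,000, so EBIT = 213,940,000,000 ÷ 430,000 = 497,534.88.

$497,535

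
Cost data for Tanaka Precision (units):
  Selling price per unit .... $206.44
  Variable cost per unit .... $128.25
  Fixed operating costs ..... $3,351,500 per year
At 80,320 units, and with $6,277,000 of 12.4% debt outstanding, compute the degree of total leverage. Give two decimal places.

At 80,320 units, contribution = 80,320 × $78.19 = $6,280,220.80.
Subtracting fixed costs: EBIT = $6,280,220.80 − $3,351,500 = $2,928,720.80. Interest = $778,348.00, so EBIT − I = $2,150,372.80.
Degree of total leverage = total CM / (EBIT − interest) = $6,280,220.80 / $2,150,372.80 = 2.9205.

2.92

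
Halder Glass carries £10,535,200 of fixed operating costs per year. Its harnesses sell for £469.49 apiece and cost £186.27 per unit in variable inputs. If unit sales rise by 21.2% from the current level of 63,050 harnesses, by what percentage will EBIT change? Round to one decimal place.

+51.7%

Contribution at this volume is 63,050 × £283.22 = £17,857,021.00.
Subtracting fixed costs: EBIT = £17,857,021.00 − £10,535,200 = £7,321,821.00.
Degree of operating leverage = £17,857,021.00 / £7,321,821.00 = 2.4389.
%ΔEBIT = DOL × %ΔSales = 2.4389 × +21.2% = +51.7%.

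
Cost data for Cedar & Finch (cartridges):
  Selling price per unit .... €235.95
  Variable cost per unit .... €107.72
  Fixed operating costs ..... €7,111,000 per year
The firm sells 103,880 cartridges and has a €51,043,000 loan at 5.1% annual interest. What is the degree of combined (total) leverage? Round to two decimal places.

At 103,880 units, contribution = 103,880 × €128.23 = €13,320,532.40.
Subtracting fixed costs: EBIT = €13,320,532.40 − €7,111,000 = €6,209,532.40. Interest = €2,603,193.00.
DOL = €13,320,532.40 ÷ €6,209,532.40 = 2.1452; DFL = €6,209,532.40 ÷ €3,606,339.40 = 1.7218.
DCL = DOL × DFL = 2.1452 × 1.7218 = 3.6936.

3.69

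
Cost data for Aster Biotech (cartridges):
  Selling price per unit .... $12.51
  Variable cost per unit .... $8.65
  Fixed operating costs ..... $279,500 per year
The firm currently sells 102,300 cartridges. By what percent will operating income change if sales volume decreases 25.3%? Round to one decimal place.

At 102,300 units, contribution = 102,300 × $3.86 = $394,878.00.
EBIT = $394,878.00 − $279,500 = $115,378.00.
DOL = contribution ÷ EBIT = $394,878.00 ÷ $115,378.00 = 3.4225.
%ΔEBIT = DOL × %ΔSales = 3.4225 × -25.3% = -86.6%.

-86.6%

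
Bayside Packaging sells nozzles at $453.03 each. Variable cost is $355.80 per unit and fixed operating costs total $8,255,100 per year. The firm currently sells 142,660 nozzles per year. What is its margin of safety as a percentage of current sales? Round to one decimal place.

Unit CM = price − variable cost = $453.03 − $355.80 = $97.23. Break-even units = $8,255,100 ÷ $97.23 = 84,902.81; break-even revenue = 84,902.81 × $453.03 = $38,463,519.01.
Actual sales revenue = 142,660 × $453.03 = $64,629,259.80.
Margin of safety = ($64,629,259.80 − $38,463,519.01) ÷ $64,629,259.80 = 40.5%.

40.5%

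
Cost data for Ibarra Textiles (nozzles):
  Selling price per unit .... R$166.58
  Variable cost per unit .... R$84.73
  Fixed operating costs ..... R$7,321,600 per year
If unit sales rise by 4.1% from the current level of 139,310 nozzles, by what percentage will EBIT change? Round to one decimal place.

+11.5%

Total contribution margin = 139,310 × R$81.85 = R$11,402,523.50.
EBIT = R$11,402,523.50 − R$7,321,600 = R$4,080,923.50.
Degree of operating leverage = R$11,402,523.50 / R$4,080,923.50 = 2.7941.
Operating income changes by 2.7941 × +4.1% = +11.5%.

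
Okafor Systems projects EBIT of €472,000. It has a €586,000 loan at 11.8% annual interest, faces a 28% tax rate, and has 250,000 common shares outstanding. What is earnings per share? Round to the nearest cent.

Pre-tax income = €472,000 − €69,148.00 = €402,852.00.
Net income = €402,852.00 × (1 − 0.28) = €290,053.44.
Per share: €290,053.44 / 250,000 shares = €1.16.

€1.16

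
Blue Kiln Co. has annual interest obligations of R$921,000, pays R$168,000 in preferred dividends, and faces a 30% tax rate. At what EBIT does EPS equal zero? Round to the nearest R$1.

R$1,161,000

Grossing the preferred dividend up to pre-tax terms: R$168,000 / (1 − 0.30) = R$240,000.00.
EPS = 0 when EBIT covers interest plus the pre-tax preferred burden: R$921,000 + R$240,000.00 = R$1,161,000.00.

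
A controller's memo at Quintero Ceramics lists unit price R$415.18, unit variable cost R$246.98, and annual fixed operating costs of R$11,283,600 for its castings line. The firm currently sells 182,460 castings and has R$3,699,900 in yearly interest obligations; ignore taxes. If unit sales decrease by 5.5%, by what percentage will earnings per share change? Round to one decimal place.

Contribution at this volume is 182,460 × R$168.20 = R$30,689,772.00.
Operating income = contribution − fixed costs = R$30,689,772.00 − R$11,283,600 = R$19,406,172.00.
Interest = R$3,699,900.00, so EBIT − I = R$15,706,272.00.
Degree of combined leverage = contribution ÷ (EBIT − I) = R$30,689,772.00 ÷ R$15,706,272.00 = 1.9540.
%ΔEPS = DCL × %ΔSales = 1.9540 × -5.5% = -10.7%.

-10.7%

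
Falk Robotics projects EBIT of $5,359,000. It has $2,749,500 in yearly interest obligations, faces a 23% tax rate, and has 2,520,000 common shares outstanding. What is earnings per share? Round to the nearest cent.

Interest = $2,749,500.00, so EBT = $5,359,000 − $2,749,500.00 = $2,609,500.00.
After tax at 23%: net income = $2,609,500.00 × 0.77 = $2,009,315.00.
EPS = $2,009,315.00 ÷ 2,520,000 = $0.80.

$0.80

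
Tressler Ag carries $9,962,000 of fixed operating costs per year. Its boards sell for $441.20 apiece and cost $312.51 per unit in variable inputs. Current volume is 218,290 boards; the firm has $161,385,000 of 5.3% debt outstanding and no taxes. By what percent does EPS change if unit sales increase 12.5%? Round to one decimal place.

At 218,290 units, contribution = 218,290 × $128.69 = $28,091,740.10.
Operating income = contribution − fixed costs = $28,091,740.10 − $9,962,000 = $18,129,740.10.
Interest = $8,553,405.00, so EBIT − I = $9,576,335.10.
Degree of combined leverage = contribution ÷ (EBIT − I) = $28,091,740.10 ÷ $9,576,335.10 = 2.9335.
%ΔEPS = DCL × %ΔSales = 2.9335 × +12.5% = +36.7%.

+36.7%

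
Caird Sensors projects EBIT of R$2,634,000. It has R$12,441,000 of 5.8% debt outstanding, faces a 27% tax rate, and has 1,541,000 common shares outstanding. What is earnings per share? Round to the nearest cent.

Pre-tax income = R$2,634,000 − R$721,578.00 = R$1,912,422.00.
Net income = R$1,912,422.00 × (1 − 0.27) = R$1,396,068.06.
Per share: R$1,396,068.06 / 1,541,000 shares = R$0.91.

R$0.91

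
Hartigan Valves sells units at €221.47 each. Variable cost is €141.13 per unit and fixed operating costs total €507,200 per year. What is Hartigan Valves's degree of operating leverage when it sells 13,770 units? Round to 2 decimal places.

1.85

Contribution at this volume is 13,770 × €80.34 = €1,106,281.80.
EBIT = €1,106,281.80 − €507,200 = €599,081.80.
DOL = contribution ÷ EBIT = €1,106,281.80 ÷ €599,081.80 = 1.8466.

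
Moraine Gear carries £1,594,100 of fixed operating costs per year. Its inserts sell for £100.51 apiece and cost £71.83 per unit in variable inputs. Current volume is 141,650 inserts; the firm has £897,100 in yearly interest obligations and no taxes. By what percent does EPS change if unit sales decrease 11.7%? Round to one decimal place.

Total contribution margin = 141,650 × £28.68 = £4,062,522.00.
Subtracting fixed costs: EBIT = £4,062,522.00 − £1,594,100 = £2,468,422.00.
Interest = £897,100.00, so EBIT − I = £1,571,322.00.
DCL = total CM / (EBIT − I) = £4,062,522.00 / £1,571,322.00 = 2.5854.
%ΔEPS = DCL × %ΔSales = 2.5854 × -11.7% = -30.2%.

-30.2%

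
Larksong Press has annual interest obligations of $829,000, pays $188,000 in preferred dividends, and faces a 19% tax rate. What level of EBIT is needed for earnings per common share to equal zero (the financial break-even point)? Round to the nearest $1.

Preferred dividends are paid after tax, so their pre-tax equivalent is $188,000 ÷ (1 − 0.19) = $232,098.77.
EPS = 0 when EBIT covers interest plus the pre-tax preferred burden: $829,000 + $232,098.77 = $1,061,098.77.

$1,061,099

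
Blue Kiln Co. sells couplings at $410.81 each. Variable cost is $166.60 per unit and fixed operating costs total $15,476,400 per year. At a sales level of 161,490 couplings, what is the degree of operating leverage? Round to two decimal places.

Total contribution margin = 161,490 × $244.21 = $39,437,472.90.
Operating income = contribution − fixed costs = $39,437,472.90 − $15,476,400 = $23,961,072.90.
So DOL = total CM / EBIT = $39,437,472.90 / $23,961,072.90 = 1.6459.

1.65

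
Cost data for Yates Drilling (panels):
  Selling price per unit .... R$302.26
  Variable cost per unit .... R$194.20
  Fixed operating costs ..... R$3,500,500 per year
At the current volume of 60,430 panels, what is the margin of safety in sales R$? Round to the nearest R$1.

Unit CM = price − variable cost = R$302.26 − R$194.20 = R$108.06. Break-even units = R$3,500,500 ÷ R$108.06 = 32,394.04; break-even revenue = 32,394.04 × R$302.26 = R$9,791,422.64.
Actual sales revenue = 60,430 × R$302.26 = R$18,265,571.80.
Margin of safety = R$18,265,571.80 − R$9,791,422.64 = R$8,474,149.

R$8,474,149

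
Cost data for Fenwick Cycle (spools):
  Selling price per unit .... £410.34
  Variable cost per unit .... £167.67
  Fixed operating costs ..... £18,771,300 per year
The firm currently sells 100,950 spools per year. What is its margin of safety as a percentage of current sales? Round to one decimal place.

Unit CM = price − variable cost = £410.34 − £167.67 = £242.67. Break-even units = £18,771,300 ÷ £242.67 = 77,353.20; break-even revenue = 77,353.20 × £410.34 = £31,741,110.32.
Current sales = 100,950 × £410.34 = £41,423,823.00.
Margin of safety = (£41,423,823.00 − £31,741,110.32) ÷ £41,423,823.00 = 23.4%.

23.4%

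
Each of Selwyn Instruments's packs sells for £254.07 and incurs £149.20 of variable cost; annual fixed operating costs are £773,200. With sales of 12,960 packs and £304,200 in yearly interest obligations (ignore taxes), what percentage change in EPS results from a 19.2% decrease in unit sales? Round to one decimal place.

At 12,960 units, contribution = 12,960 × £104.87 = £1,359,115.20.
Subtracting fixed costs: EBIT = £1,359,115.20 − £773,200 = £585,915.20.
Interest = £304,200.00, so EBIT − I = £281,715.20.
Degree of combined leverage = contribution ÷ (EBIT − I) = £1,359,115.20 ÷ £281,715.20 = 4.8244.
%ΔEPS = DCL × %ΔSales = 4.8244 × -19.2% = -92.6%.

-92.6%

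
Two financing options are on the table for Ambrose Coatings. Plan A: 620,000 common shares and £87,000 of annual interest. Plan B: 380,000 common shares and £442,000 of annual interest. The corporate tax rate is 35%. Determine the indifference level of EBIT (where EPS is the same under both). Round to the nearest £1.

£1,004,083

At indifference, (EBIT − 87,000)(1 − t)/620,000 = (EBIT − 442,000)(1 − t)/380,000.
The (1 − t) factor cancels: (EBIT − 87,000) × 380,000 = (EBIT − 442,000) × 620,000.
EBIT × (620,000 − 380,000) = 442,000 × 620,000 − 87,000 × 380,000 = 240,980,000,000, so EBIT = 240,980,000,000 ÷ 240,000 = 1,004,083.33.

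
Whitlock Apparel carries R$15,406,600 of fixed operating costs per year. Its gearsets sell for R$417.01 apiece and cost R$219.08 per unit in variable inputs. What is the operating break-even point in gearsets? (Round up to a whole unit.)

77,839 gearsets

Contribution margin per unit = R$417.01 − R$219.08 = R$197.93.
Units to break even: R$15,406,600 ÷ R$197.93 = 77,838.63, rounded up to 77,839.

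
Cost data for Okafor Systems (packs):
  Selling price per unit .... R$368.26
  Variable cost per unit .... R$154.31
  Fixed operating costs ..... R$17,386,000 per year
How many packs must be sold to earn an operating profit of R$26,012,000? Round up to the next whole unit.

202,842 packs

Contribution margin per unit = R$368.26 − R$154.31 = R$213.95.
Units = (FC + target) / CM = (R$17,386,000 + R$26,012,000) / R$213.95 = 202,841.79, so 202,842 packs.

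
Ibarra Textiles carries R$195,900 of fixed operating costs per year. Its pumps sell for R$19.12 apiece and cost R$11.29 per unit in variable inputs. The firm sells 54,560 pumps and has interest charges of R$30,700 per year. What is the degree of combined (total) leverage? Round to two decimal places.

2.13

Contribution at this volume is 54,560 × R$7.83 = R$427,204.80.
EBIT = R$427,204.80 − R$195,900 = R$231,304.80. Interest = R$30,700.00.
DOL = R$427,204.80 ÷ R$231,304.80 = 1.8469; DFL = R$231,304.80 ÷ R$200,604.80 = 1.1530.
DCL = DOL × DFL = 1.8469 × 1.1530 = 2.1295.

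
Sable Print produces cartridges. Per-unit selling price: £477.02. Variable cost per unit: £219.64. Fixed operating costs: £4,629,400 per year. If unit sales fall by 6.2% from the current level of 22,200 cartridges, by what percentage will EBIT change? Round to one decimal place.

-32.7%

Total contribution margin = 22,200 × £257.38 = £5,713,836.00.
EBIT = £5,713,836.00 − £4,629,400 = £1,084,436.00.
Degree of operating leverage = £5,713,836.00 / £1,084,436.00 = 5.2689.
So EBIT moves 5.2689 × (-6.2%) = -32.7%.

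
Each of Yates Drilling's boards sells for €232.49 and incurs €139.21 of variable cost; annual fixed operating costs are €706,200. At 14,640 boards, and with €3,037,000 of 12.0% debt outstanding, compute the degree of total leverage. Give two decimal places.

Contribution at this volume is 14,640 × €93.28 = €1,365,619.20.
EBIT = €1,365,619.20 − €706,200 = €659,419.20. Interest = €364,440.00, so EBIT − I = €294,979.20.
DCL = contribution ÷ (EBIT − I) = €1,365,619.20 ÷ €294,979.20 = 4.6295.

4.63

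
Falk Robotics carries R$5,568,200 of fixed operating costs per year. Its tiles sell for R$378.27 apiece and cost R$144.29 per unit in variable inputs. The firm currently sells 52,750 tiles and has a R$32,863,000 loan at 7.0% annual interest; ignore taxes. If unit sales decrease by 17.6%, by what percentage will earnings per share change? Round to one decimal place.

Total contribution margin = 52,750 × R$233.98 = R$12,342,445.00.
Operating income = contribution − fixed costs = R$12,342,445.00 − R$5,568,200 = R$6,774,245.00.
Interest = R$2,300,410.00, so EBIT − I = R$4,473,835.00.
DCL = total CM / (EBIT − I) = R$12,342,445.00 / R$4,473,835.00 = 2.7588.
EPS therefore changes by 2.7588 × (-17.6%) = -48.6%.

-48.6%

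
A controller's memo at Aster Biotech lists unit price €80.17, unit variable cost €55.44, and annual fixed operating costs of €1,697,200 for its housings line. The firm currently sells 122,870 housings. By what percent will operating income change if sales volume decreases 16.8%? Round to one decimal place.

Contribution at this volume is 122,870 × €24.73 = €3,038,575.10.
EBIT = €3,038,575.10 − €1,697,200 = €1,341,375.10.
DOL = contribution ÷ EBIT = €3,038,575.10 ÷ €1,341,375.10 = 2.2653.
Operating income changes by 2.2653 × -16.8% = -38.1%.

-38.1%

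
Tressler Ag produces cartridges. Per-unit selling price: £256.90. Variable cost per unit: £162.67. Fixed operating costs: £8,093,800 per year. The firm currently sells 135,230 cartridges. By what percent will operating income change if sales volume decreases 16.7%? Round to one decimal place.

At 135,230 units, contribution = 135,230 × £94.23 = £12,742,722.90.
Subtracting fixed costs: EBIT = £12,742,722.90 − £8,093,800 = £4,648,922.90.
Degree of operating leverage = £12,742,722.90 / £4,648,922.90 = 2.7410.
%ΔEBIT = DOL × %ΔSales = 2.7410 × -16.7% = -45.8%.

-45.8%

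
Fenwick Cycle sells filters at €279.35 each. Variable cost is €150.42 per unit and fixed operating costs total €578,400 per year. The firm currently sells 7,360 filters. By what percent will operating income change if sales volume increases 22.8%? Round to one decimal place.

At 7,360 units, contribution = 7,360 × €128.93 = €948,924.80.
Operating income = contribution − fixed costs = €948,924.80 − €578,400 = €370,524.80.
Degree of operating leverage = €948,924.80 / €370,524.80 = 2.5610.
Operating income changes by 2.5610 × +22.8% = +58.4%.

+58.4%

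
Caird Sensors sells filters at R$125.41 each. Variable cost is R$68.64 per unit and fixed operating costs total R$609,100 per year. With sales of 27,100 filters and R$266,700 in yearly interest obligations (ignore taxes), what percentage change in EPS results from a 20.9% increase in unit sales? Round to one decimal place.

At 27,100 units, contribution = 27,100 × R$56.77 = R$1,538,467.00.
Operating income = contribution − fixed costs = R$1,538,467.00 − R$609,100 = R$929,367.00.
After interest of R$266,700.00, pre-tax earnings = R$662,667.00.
DCL = total CM / (EBIT − I) = R$1,538,467.00 / R$662,667.00 = 2.3216.
EPS therefore changes by 2.3216 × (+20.9%) = +48.5%.

+48.5%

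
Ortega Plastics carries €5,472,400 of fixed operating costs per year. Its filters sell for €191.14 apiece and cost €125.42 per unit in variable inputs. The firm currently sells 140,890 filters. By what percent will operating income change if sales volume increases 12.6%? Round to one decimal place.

Total contribution margin = 140,890 × €65.72 = €9,259,290.80.
EBIT = €9,259,290.80 − €5,472,400 = €3,786,890.80.
So DOL = total CM / EBIT = €9,259,290.80 / €3,786,890.80 = 2.4451.
So EBIT moves 2.4451 × (+12.6%) = +30.8%.

+30.8%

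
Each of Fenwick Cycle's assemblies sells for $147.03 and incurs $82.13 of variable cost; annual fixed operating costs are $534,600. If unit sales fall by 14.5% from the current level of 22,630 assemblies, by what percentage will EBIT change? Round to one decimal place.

Contribution at this volume is 22,630 × $64.90 = $1,468,687.00.
EBIT = $1,468,687.00 − $534,600 = $934,087.00.
So DOL = total CM / EBIT = $1,468,687.00 / $934,087.00 = 1.5723.
%ΔEBIT = DOL × %ΔSales = 1.5723 × -14.5% = -22.8%.

-22.8%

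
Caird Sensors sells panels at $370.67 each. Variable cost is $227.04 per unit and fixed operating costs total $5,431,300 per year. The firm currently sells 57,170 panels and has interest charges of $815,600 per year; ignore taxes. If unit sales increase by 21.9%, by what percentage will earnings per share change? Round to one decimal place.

Contribution at this volume is 57,170 × $143.63 = $8,211,327.10.
EBIT = $8,211,327.10 − $5,431,300 = $2,780,027.10.
Interest = $815,600.00, so EBIT − I = $1,964,427.10.
DCL = total CM / (EBIT − I) = $8,211,327.10 / $1,964,427.10 = 4.1800.
%ΔEPS = DCL × %ΔSales = 4.1800 × +21.9% = +91.5%.

+91.5%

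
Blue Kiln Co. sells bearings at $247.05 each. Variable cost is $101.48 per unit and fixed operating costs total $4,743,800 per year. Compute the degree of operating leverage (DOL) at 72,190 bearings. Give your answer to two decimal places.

1.82

At 72,190 units, contribution = 72,190 × $145.57 = $10,508,698.30.
Subtracting fixed costs: EBIT = $10,508,698.30 − $4,743,800 = $5,764,898.30.
Degree of operating leverage = $10,508,698.30 / $5,764,898.30 = 1.8229.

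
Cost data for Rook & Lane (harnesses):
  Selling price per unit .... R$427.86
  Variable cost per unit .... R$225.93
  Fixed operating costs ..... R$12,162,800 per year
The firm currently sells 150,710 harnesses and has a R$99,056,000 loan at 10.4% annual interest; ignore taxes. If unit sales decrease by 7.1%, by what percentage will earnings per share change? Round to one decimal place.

Contribution at this volume is 150,710 × R$201.93 = R$30,432,870.30.
EBIT = R$30,432,870.30 − R$12,162,800 = R$18,270,070.30.
After interest of R$10,301,824.00, pre-tax earnings = R$7,968,246.30.
Degree of combined leverage = contribution ÷ (EBIT − I) = R$30,432,870.30 ÷ R$7,968,246.30 = 3.8193.
%ΔEPS = DCL × %ΔSales = 3.8193 × -7.1% = -27.1%.

-27.1%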